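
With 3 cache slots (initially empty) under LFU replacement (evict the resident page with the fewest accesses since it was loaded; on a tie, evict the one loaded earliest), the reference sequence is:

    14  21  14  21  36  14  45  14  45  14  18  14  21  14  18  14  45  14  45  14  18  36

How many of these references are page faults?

8

14 -> miss, frames [14]
21 -> miss, frames [14, 21]
14 -> hit
21 -> hit
36 -> miss, frames [14, 21, 36]
14 -> hit
45 -> miss, evict 36, frames [14, 21, 45]
14 -> hit
45 -> hit
14 -> hit
18 -> miss, evict 21, frames [14, 45, 18]
14 -> hit
21 -> miss, evict 18, frames [14, 45, 21]
14 -> hit
18 -> miss, evict 21, frames [14, 45, 18]
14 -> hit
45 -> hit
14 -> hit
45 -> hit
14 -> hit
18 -> hit
36 -> miss, evict 18, frames [14, 45, 36]
Page faults: 8.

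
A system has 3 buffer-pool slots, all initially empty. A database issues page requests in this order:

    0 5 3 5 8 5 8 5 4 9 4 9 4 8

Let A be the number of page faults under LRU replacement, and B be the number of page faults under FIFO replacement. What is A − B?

Under LRU: F F F . F . . . F F . . . F → 7 faults.
Under FIFO: F F F . F . . . F F . . . . → 6 faults.
A − B = 7 − 6 = 1.

1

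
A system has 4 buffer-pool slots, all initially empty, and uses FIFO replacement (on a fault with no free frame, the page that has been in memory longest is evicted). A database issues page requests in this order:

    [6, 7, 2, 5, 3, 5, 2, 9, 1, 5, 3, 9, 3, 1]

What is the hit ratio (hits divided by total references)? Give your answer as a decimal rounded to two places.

0.50

6 → miss, frames [6]
7 → miss, frames [6, 7]
2 → miss, frames [6, 7, 2]
5 → miss, frames [6, 7, 2, 5]
3 → miss, evict 6, frames [7, 2, 5, 3]
5 → hit
2 → hit
9 → miss, evict 7, frames [2, 5, 3, 9]
1 → miss, evict 2, frames [5, 3, 9, 1]
5 → hit
3 → hit
9 → hit
3 → hit
1 → hit
Hits: 7 of 14 references → 7/14 = 0.5000.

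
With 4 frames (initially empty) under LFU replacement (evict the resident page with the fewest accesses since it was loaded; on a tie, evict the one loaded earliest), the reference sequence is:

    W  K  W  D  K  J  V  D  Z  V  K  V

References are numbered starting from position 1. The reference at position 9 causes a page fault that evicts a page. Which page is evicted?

V

pos 1: W -> miss, frames (W)
pos 2: K -> miss, frames (W K)
pos 3: W -> hit
pos 4: D -> miss, frames (W K D)
pos 5: K -> hit
pos 6: J -> miss, frames (W K D J)
pos 7: V -> miss, evict D, frames (W K J V)
pos 8: D -> miss, evict J, frames (W K V D)
pos 9: Z -> miss, evict V, frames (W K D Z)
At position 9, page V is evicted.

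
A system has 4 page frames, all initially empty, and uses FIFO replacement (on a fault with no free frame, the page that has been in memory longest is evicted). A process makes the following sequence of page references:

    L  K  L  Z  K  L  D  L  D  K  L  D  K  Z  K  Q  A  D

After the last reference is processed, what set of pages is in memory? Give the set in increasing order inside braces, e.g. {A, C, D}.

L: miss, frames (L)
K: miss, frames (L K)
L: hit
Z: miss, frames (L K Z)
K: hit
L: hit
D: miss, frames (L K Z D)
L: hit
D: hit
K: hit
L: hit
D: hit
K: hit
Z: hit
K: hit
Q: miss, evict L, frames (K Z D Q)
A: miss, evict K, frames (Z D Q A)
D: hit

{A, D, Q, Z}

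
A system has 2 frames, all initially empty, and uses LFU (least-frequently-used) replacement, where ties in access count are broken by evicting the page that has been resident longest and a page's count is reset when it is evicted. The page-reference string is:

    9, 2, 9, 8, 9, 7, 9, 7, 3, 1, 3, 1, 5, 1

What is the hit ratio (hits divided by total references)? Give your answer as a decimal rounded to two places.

0.29

9 -> fault, frames (9)
2 -> fault, frames (9 2)
9 -> hit
8 -> fault, evict 2, frames (9 8)
9 -> hit
7 -> fault, evict 8, frames (9 7)
9 -> hit
7 -> hit
3 -> fault, evict 7, frames (9 3)
1 -> fault, evict 3, frames (9 1)
3 -> fault, evict 1, frames (9 3)
1 -> fault, evict 3, frames (9 1)
5 -> fault, evict 1, frames (9 5)
1 -> fault, evict 5, frames (9 1)
Hits: 4 of 14 references → 4/14 = 0.2857.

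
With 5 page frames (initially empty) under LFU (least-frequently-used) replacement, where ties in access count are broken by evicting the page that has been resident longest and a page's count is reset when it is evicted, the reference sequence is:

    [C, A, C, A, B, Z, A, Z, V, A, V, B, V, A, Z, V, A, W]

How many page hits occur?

12

C -> miss, frames [C]
A -> miss, frames [C, A]
C -> hit
A -> hit
B -> miss, frames [C, A, B]
Z -> miss, frames [C, A, B, Z]
A -> hit
Z -> hit
V -> miss, frames [C, A, B, Z, V]
A -> hit
V -> hit
B -> hit
V -> hit
A -> hit
Z -> hit
V -> hit
A -> hit
W -> miss, evict C, frames [A, B, Z, V, W]
Hits: 12.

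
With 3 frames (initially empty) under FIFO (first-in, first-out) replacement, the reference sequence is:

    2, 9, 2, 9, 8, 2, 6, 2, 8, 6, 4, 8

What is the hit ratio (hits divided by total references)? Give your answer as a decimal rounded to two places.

2: fault, frames (2)
9: fault, frames (2 9)
2: hit
9: hit
8: fault, frames (2 9 8)
2: hit
6: fault, evict 2, frames (9 8 6)
2: fault, evict 9, frames (8 6 2)
8: hit
6: hit
4: fault, evict 8, frames (6 2 4)
8: fault, evict 6, frames (2 4 8)
Hits: 5 of 12 references → 5/12 = 0.4167.

0.42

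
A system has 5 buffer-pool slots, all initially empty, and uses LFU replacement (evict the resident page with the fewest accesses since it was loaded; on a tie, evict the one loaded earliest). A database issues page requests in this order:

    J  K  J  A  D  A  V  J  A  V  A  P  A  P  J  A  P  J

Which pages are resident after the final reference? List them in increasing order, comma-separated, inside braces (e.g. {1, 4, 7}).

{A, D, J, P, V}

J → miss, frames [J]
K → miss, frames [J, K]
J → hit
A → miss, frames [J, K, A]
D → miss, frames [J, K, A, D]
A → hit
V → miss, frames [J, K, A, D, V]
J → hit
A → hit
V → hit
A → hit
P → miss, evict K, frames [J, A, D, V, P]
A → hit
P → hit
J → hit
A → hit
P → hit
J → hit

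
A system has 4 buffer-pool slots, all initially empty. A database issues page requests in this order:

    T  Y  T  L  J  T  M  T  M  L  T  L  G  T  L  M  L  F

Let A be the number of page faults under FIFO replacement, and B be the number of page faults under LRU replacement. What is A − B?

Under FIFO: F F . F F . F F . . . . F . F . . F → 9 faults.
Under LRU: F F . F F . F . . . . . F . . . . F → 7 faults.
A − B = 9 − 7 = 2.

2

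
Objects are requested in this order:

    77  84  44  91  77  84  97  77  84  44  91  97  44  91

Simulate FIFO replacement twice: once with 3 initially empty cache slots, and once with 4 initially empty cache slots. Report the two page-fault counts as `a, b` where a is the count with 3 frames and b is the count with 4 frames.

3 frames: F F F F F F F . . F F . . . → 9 faults.
4 frames: F F F F . . F F F F F F . . → 10 faults.
10 > 9: adding a frame increased faults — Belady's anomaly.

9, 10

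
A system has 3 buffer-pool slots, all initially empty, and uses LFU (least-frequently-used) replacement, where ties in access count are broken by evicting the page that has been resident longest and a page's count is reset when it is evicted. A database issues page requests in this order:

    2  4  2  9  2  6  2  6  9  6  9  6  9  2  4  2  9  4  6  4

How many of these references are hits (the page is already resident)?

13

2 → miss, frames [2]
4 → miss, frames [2, 4]
2 → hit
9 → miss, frames [2, 4, 9]
2 → hit
6 → miss, evict 4, frames [2, 9, 6]
2 → hit
6 → hit
9 → hit
6 → hit
9 → hit
6 → hit
9 → hit
2 → hit
4 → miss, evict 9, frames [2, 6, 4]
2 → hit
9 → miss, evict 4, frames [2, 6, 9]
4 → miss, evict 9, frames [2, 6, 4]
6 → hit
4 → hit
Hits: 13.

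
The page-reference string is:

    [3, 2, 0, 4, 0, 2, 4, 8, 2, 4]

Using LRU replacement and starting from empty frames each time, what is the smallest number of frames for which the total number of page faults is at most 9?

f=1: 10 faults
f=2: 9 faults
f=3: 5 faults
f=4: 5 faults
f=5: 5 faults
Smallest f with faults ≤ 9 is 2.

2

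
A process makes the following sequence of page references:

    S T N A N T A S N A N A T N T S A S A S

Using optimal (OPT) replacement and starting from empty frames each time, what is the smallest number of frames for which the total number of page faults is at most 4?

f=1: 20 faults
f=2: 10 faults
f=3: 7 faults
f=4: 4 faults
Smallest f with faults ≤ 4 is 4.

4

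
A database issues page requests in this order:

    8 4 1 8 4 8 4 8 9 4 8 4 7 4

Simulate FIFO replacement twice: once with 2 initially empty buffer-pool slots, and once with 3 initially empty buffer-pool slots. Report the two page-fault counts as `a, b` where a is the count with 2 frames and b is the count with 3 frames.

9, 7

2 frames: F F F F F . . . F . F F F . → 9 faults.
3 frames: F F F . . . . . F . F F F . → 7 faults.
7 < 9: adding a frame reduced faults, as is typical.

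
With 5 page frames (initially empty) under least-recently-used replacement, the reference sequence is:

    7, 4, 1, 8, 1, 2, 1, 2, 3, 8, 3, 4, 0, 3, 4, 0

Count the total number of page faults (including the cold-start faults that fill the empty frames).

7

7: fault, frames [7]
4: fault, frames [7, 4]
1: fault, frames [7, 4, 1]
8: fault, frames [7, 4, 1, 8]
1: hit
2: fault, frames [7, 4, 8, 1, 2]
1: hit
2: hit
3: fault, evict 7, frames [4, 8, 1, 2, 3]
8: hit
3: hit
4: hit
0: fault, evict 1, frames [2, 8, 3, 4, 0]
3: hit
4: hit
0: hit
Page faults: 7.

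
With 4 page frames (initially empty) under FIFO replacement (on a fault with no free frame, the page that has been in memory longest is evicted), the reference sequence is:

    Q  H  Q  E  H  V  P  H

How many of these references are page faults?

Q -> miss, frames {Q}
H -> miss, frames {Q,H}
Q -> hit
E -> miss, frames {Q,H,E}
H -> hit
V -> miss, frames {Q,H,E,V}
P -> miss, evict Q, frames {H,E,V,P}
H -> hit
Page faults: 5.

5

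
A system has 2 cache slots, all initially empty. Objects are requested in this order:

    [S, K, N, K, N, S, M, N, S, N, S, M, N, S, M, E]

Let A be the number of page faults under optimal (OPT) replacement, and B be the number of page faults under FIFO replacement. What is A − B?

Under OPT: F F F . . F F . F . . F . F . F → 9 faults.
Under FIFO: F F F . . F F F F . . F F F F F → 12 faults.
A − B = 9 − 12 = -3.

-3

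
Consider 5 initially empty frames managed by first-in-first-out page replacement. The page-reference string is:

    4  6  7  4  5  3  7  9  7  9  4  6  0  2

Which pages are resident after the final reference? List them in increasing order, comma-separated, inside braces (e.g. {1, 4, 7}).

{0, 2, 4, 6, 9}

4: fault, frames (4)
6: fault, frames (4 6)
7: fault, frames (4 6 7)
4: hit
5: fault, frames (4 6 7 5)
3: fault, frames (4 6 7 5 3)
7: hit
9: fault, evict 4, frames (6 7 5 3 9)
7: hit
9: hit
4: fault, evict 6, frames (7 5 3 9 4)
6: fault, evict 7, frames (5 3 9 4 6)
0: fault, evict 5, frames (3 9 4 6 0)
2: fault, evict 3, frames (9 4 6 0 2)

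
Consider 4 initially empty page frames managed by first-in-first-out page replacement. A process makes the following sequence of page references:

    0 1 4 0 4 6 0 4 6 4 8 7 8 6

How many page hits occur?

0 -> miss, frames [0]
1 -> miss, frames [0, 1]
4 -> miss, frames [0, 1, 4]
0 -> hit
4 -> hit
6 -> miss, frames [0, 1, 4, 6]
0 -> hit
4 -> hit
6 -> hit
4 -> hit
8 -> miss, evict 0, frames [1, 4, 6, 8]
7 -> miss, evict 1, frames [4, 6, 8, 7]
8 -> hit
6 -> hit
Hits: 8.

8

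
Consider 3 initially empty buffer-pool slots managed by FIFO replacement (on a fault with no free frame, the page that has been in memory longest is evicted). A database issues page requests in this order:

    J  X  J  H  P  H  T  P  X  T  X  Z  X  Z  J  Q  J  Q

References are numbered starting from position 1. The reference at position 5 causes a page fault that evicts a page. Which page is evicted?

J

pos 1: J: fault, frames [J]
pos 2: X: fault, frames [J, X]
pos 3: J: hit
pos 4: H: fault, frames [J, X, H]
pos 5: P: fault, evict J, frames [X, H, P]
At position 5, page J is evicted.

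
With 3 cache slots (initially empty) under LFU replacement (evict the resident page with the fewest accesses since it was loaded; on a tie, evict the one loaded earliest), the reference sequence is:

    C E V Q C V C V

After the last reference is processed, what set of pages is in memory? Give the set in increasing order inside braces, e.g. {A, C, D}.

C → fault, frames {C}
E → fault, frames {C,E}
V → fault, frames {C,E,V}
Q → fault, evict C, frames {E,V,Q}
C → fault, evict E, frames {V,Q,C}
V → hit
C → hit
V → hit

{C, Q, V}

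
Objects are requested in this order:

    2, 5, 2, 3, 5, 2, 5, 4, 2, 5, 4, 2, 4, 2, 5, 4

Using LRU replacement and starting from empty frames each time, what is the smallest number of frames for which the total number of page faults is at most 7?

3

f=1: 16 faults
f=2: 12 faults
f=3: 4 faults
f=4: 4 faults
Smallest f with faults ≤ 7 is 3.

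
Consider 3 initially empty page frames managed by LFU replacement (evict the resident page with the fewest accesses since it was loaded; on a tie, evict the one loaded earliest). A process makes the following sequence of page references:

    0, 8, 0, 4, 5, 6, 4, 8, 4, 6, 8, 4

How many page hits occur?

0 → fault, frames (0)
8 → fault, frames (0 8)
0 → hit
4 → fault, frames (0 8 4)
5 → fault, evict 8, frames (0 4 5)
6 → fault, evict 4, frames (0 5 6)
4 → fault, evict 5, frames (0 6 4)
8 → fault, evict 6, frames (0 4 8)
4 → hit
6 → fault, evict 8, frames (0 4 6)
8 → fault, evict 6, frames (0 4 8)
4 → hit
Hits: 3.

3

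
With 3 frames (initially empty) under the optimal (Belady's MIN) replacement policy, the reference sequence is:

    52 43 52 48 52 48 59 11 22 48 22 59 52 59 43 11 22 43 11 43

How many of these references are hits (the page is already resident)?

52 → fault, frames [52]
43 → fault, frames [52, 43]
52 → hit
48 → fault, frames [52, 43, 48]
52 → hit
48 → hit
59 → fault, evict 43, frames [52, 48, 59]
11 → fault, evict 52, frames [48, 59, 11]
22 → fault, evict 11, frames [48, 59, 22]
48 → hit
22 → hit
59 → hit
52 → fault, evict 48, frames [59, 22, 52]
59 → hit
43 → fault, evict 52, frames [59, 22, 43]
11 → fault, evict 59, frames [22, 43, 11]
22 → hit
43 → hit
11 → hit
43 → hit
Hits: 11.

11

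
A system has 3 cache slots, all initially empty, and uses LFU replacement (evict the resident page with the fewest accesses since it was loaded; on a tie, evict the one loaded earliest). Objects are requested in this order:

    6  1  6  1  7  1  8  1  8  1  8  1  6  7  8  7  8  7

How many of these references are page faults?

6 -> fault, frames [6]
1 -> fault, frames [6, 1]
6 -> hit
1 -> hit
7 -> fault, frames [6, 1, 7]
1 -> hit
8 -> fault, evict 7, frames [6, 1, 8]
1 -> hit
8 -> hit
1 -> hit
8 -> hit
1 -> hit
6 -> hit
7 -> fault, evict 6, frames [1, 8, 7]
8 -> hit
7 -> hit
8 -> hit
7 -> hit
Page faults: 5.

5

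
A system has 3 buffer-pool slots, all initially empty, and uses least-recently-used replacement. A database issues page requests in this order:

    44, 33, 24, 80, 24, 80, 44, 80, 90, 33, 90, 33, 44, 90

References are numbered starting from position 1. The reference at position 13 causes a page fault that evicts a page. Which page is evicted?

pos 1: 44 -> miss, frames [44]
pos 2: 33 -> miss, frames [44, 33]
pos 3: 24 -> miss, frames [44, 33, 24]
pos 4: 80 -> miss, evict 44, frames [33, 24, 80]
pos 5: 24 -> hit
pos 6: 80 -> hit
pos 7: 44 -> miss, evict 33, frames [24, 80, 44]
pos 8: 80 -> hit
pos 9: 90 -> miss, evict 24, frames [44, 80, 90]
pos 10: 33 -> miss, evict 44, frames [80, 90, 33]
pos 11: 90 -> hit
pos 12: 33 -> hit
pos 13: 44 -> miss, evict 80, frames [90, 33, 44]
At position 13, page 80 is evicted.

80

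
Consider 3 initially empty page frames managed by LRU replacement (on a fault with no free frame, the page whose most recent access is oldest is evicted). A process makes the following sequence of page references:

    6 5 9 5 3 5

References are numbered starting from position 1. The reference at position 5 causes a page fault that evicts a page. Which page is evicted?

pos 1: 6 → miss, frames (6)
pos 2: 5 → miss, frames (6 5)
pos 3: 9 → miss, frames (6 5 9)
pos 4: 5 → hit
pos 5: 3 → miss, evict 6, frames (9 5 3)
At position 5, page 6 is evicted.

6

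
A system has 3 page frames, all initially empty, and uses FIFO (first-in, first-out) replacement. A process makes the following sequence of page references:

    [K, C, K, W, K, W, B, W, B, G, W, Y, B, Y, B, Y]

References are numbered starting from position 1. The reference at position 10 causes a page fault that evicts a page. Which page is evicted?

pos 1: K → miss, frames {K}
pos 2: C → miss, frames {K,C}
pos 3: K → hit
pos 4: W → miss, frames {K,C,W}
pos 5: K → hit
pos 6: W → hit
pos 7: B → miss, evict K, frames {C,W,B}
pos 8: W → hit
pos 9: B → hit
pos 10: G → miss, evict C, frames {W,B,G}
At position 10, page C is evicted.

C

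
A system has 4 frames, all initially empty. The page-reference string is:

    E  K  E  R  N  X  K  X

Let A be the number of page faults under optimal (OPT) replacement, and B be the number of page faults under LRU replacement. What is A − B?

-1

Under OPT: F F . F F F . . → 5 faults.
Under LRU: F F . F F F F . → 6 faults.
A − B = 5 − 6 = -1.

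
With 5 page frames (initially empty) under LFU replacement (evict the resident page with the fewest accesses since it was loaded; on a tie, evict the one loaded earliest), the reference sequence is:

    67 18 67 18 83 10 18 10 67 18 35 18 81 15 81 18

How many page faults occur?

67 -> fault, frames [67]
18 -> fault, frames [67, 18]
67 -> hit
18 -> hit
83 -> fault, frames [67, 18, 83]
10 -> fault, frames [67, 18, 83, 10]
18 -> hit
10 -> hit
67 -> hit
18 -> hit
35 -> fault, frames [67, 18, 83, 10, 35]
18 -> hit
81 -> fault, evict 83, frames [67, 18, 10, 35, 81]
15 -> fault, evict 35, frames [67, 18, 10, 81, 15]
81 -> hit
18 -> hit
Page faults: 7.

7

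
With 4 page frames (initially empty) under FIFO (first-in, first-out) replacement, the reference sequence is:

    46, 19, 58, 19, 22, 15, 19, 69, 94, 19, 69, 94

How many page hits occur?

46 → miss, frames {46}
19 → miss, frames {46,19}
58 → miss, frames {46,19,58}
19 → hit
22 → miss, frames {46,19,58,22}
15 → miss, evict 46, frames {19,58,22,15}
19 → hit
69 → miss, evict 19, frames {58,22,15,69}
94 → miss, evict 58, frames {22,15,69,94}
19 → miss, evict 22, frames {15,69,94,19}
69 → hit
94 → hit
Hits: 4.

4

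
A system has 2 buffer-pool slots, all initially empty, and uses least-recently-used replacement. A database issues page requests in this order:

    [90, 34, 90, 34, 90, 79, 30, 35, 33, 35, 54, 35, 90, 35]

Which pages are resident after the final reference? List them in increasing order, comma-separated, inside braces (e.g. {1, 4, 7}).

{35, 90}

90 → miss, frames (90)
34 → miss, frames (90 34)
90 → hit
34 → hit
90 → hit
79 → miss, evict 34, frames (90 79)
30 → miss, evict 90, frames (79 30)
35 → miss, evict 79, frames (30 35)
33 → miss, evict 30, frames (35 33)
35 → hit
54 → miss, evict 33, frames (35 54)
35 → hit
90 → miss, evict 54, frames (35 90)
35 → hit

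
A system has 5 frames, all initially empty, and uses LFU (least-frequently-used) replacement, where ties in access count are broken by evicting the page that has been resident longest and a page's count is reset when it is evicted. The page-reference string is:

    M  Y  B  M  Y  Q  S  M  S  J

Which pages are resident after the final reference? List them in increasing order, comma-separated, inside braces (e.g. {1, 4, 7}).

{J, M, Q, S, Y}

M -> fault, frames {M}
Y -> fault, frames {M,Y}
B -> fault, frames {M,Y,B}
M -> hit
Y -> hit
Q -> fault, frames {M,Y,B,Q}
S -> fault, frames {M,Y,B,Q,S}
M -> hit
S -> hit
J -> fault, evict B, frames {M,Y,Q,S,J}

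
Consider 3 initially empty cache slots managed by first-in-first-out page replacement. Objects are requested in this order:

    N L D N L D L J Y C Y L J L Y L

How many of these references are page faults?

N -> miss, frames (N)
L -> miss, frames (N L)
D -> miss, frames (N L D)
N -> hit
L -> hit
D -> hit
L -> hit
J -> miss, evict N, frames (L D J)
Y -> miss, evict L, frames (D J Y)
C -> miss, evict D, frames (J Y C)
Y -> hit
L -> miss, evict J, frames (Y C L)
J -> miss, evict Y, frames (C L J)
L -> hit
Y -> miss, evict C, frames (L J Y)
L -> hit
Page faults: 9.

9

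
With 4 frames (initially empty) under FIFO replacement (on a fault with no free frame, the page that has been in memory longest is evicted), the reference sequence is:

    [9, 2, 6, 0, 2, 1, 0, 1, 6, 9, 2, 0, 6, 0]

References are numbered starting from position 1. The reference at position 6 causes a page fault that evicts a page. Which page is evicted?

9

pos 1: 9 → fault, frames [9]
pos 2: 2 → fault, frames [9, 2]
pos 3: 6 → fault, frames [9, 2, 6]
pos 4: 0 → fault, frames [9, 2, 6, 0]
pos 5: 2 → hit
pos 6: 1 → fault, evict 9, frames [2, 6, 0, 1]
At position 6, page 9 is evicted.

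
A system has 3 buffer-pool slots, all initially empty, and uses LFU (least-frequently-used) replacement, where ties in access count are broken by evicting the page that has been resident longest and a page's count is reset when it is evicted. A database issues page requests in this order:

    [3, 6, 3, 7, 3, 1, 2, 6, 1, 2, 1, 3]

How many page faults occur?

3 → miss, frames {3}
6 → miss, frames {3,6}
3 → hit
7 → miss, frames {3,6,7}
3 → hit
1 → miss, evict 6, frames {3,7,1}
2 → miss, evict 7, frames {3,1,2}
6 → miss, evict 1, frames {3,2,6}
1 → miss, evict 2, frames {3,6,1}
2 → miss, evict 6, frames {3,1,2}
1 → hit
3 → hit
Page faults: 8.

8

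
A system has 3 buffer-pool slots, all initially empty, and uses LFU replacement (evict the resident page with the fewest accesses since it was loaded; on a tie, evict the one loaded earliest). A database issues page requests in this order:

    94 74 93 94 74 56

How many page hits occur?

2

94: fault, frames (94)
74: fault, frames (94 74)
93: fault, frames (94 74 93)
94: hit
74: hit
56: fault, evict 93, frames (94 74 56)
Hits: 2.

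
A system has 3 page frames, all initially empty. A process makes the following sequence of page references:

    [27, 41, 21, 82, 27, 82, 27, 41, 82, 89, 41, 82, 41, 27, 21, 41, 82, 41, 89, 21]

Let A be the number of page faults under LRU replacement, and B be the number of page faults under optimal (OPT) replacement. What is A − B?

4

Under LRU: F F F F F . . F . F . . . F F . F . F F → 12 faults.
Under OPT: F F F F . . . . . F . . . F F . . . F . → 8 faults.
A − B = 12 − 8 = 4.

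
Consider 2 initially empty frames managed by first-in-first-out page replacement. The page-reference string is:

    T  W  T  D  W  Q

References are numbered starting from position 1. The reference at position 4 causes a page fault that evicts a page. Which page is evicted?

T

pos 1: T → miss, frames {T}
pos 2: W → miss, frames {T,W}
pos 3: T → hit
pos 4: D → miss, evict T, frames {W,D}
At position 4, page T is evicted.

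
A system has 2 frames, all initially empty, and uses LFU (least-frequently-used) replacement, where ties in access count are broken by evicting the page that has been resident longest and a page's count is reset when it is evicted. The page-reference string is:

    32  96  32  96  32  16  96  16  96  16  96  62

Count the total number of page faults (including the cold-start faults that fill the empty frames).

9

32: fault, frames {32}
96: fault, frames {32,96}
32: hit
96: hit
32: hit
16: fault, evict 96, frames {32,16}
96: fault, evict 16, frames {32,96}
16: fault, evict 96, frames {32,16}
96: fault, evict 16, frames {32,96}
16: fault, evict 96, frames {32,16}
96: fault, evict 16, frames {32,96}
62: fault, evict 96, frames {32,62}
Page faults: 9.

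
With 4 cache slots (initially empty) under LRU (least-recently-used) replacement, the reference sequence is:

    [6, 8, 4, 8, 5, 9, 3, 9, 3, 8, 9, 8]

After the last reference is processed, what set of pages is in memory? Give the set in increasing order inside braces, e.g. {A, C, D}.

{3, 5, 8, 9}

6: miss, frames {6}
8: miss, frames {6,8}
4: miss, frames {6,8,4}
8: hit
5: miss, frames {6,4,8,5}
9: miss, evict 6, frames {4,8,5,9}
3: miss, evict 4, frames {8,5,9,3}
9: hit
3: hit
8: hit
9: hit
8: hit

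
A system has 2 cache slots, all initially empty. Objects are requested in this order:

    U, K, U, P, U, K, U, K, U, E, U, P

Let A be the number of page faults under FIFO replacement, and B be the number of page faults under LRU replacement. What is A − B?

Under FIFO: F F . F F F . . . F F F → 8 faults.
Under LRU: F F . F . F . . . F . F → 6 faults.
A − B = 8 − 6 = 2.

2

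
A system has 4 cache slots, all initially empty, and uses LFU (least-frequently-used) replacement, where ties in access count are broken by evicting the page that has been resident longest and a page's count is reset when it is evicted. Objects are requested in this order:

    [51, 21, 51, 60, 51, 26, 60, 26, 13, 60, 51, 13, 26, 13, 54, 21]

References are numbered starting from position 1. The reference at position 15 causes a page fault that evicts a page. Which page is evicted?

pos 1: 51 → fault, frames [51]
pos 2: 21 → fault, frames [51, 21]
pos 3: 51 → hit
pos 4: 60 → fault, frames [51, 21, 60]
pos 5: 51 → hit
pos 6: 26 → fault, frames [51, 21, 60, 26]
pos 7: 60 → hit
pos 8: 26 → hit
pos 9: 13 → fault, evict 21, frames [51, 60, 26, 13]
pos 10: 60 → hit
pos 11: 51 → hit
pos 12: 13 → hit
pos 13: 26 → hit
pos 14: 13 → hit
pos 15: 54 → fault, evict 60, frames [51, 26, 13, 54]
At position 15, page 60 is evicted.

60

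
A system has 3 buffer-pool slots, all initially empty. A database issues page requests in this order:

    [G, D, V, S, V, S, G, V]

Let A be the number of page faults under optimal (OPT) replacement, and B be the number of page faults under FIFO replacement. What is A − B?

Under OPT: F F F F . . . . → 4 faults.
Under FIFO: F F F F . . F . → 5 faults.
A − B = 4 − 5 = -1.

-1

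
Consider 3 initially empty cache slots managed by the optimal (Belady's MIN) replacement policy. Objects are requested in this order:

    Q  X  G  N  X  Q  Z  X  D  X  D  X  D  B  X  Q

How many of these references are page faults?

7

Q -> fault, frames {Q}
X -> fault, frames {Q,X}
G -> fault, frames {Q,X,G}
N -> fault, evict G, frames {Q,X,N}
X -> hit
Q -> hit
Z -> fault, evict N, frames {Q,X,Z}
X -> hit
D -> fault, evict Z, frames {Q,X,D}
X -> hit
D -> hit
X -> hit
D -> hit
B -> fault, evict D, frames {Q,X,B}
X -> hit
Q -> hit
Page faults: 7.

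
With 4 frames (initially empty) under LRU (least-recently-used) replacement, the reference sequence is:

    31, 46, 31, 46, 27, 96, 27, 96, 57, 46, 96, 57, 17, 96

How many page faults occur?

31 → miss, frames {31}
46 → miss, frames {31,46}
31 → hit
46 → hit
27 → miss, frames {31,46,27}
96 → miss, frames {31,46,27,96}
27 → hit
96 → hit
57 → miss, evict 31, frames {46,27,96,57}
46 → hit
96 → hit
57 → hit
17 → miss, evict 27, frames {46,96,57,17}
96 → hit
Page faults: 6.

6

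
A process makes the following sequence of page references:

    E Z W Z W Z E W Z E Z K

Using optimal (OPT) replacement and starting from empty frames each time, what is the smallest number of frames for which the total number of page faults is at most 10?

f=1: 12 faults
f=2: 6 faults
f=3: 4 faults
f=4: 4 faults
Smallest f with faults ≤ 10 is 2.

2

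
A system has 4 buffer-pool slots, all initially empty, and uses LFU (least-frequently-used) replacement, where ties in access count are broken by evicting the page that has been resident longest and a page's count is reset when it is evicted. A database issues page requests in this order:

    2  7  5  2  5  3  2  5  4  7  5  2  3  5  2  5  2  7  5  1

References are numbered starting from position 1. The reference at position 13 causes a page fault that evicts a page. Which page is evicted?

4

pos 1: 2 → fault, frames (2)
pos 2: 7 → fault, frames (2 7)
pos 3: 5 → fault, frames (2 7 5)
pos 4: 2 → hit
pos 5: 5 → hit
pos 6: 3 → fault, frames (2 7 5 3)
pos 7: 2 → hit
pos 8: 5 → hit
pos 9: 4 → fault, evict 7, frames (2 5 3 4)
pos 10: 7 → fault, evict 3, frames (2 5 4 7)
pos 11: 5 → hit
pos 12: 2 → hit
pos 13: 3 → fault, evict 4, frames (2 5 7 3)
At position 13, page 4 is evicted.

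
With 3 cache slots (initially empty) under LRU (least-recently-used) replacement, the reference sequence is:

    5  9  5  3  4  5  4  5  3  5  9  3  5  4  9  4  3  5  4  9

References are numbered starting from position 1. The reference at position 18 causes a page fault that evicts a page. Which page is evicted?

pos 1: 5 → fault, frames [5]
pos 2: 9 → fault, frames [5, 9]
pos 3: 5 → hit
pos 4: 3 → fault, frames [9, 5, 3]
pos 5: 4 → fault, evict 9, frames [5, 3, 4]
pos 6: 5 → hit
pos 7: 4 → hit
pos 8: 5 → hit
pos 9: 3 → hit
pos 10: 5 → hit
pos 11: 9 → fault, evict 4, frames [3, 5, 9]
pos 12: 3 → hit
pos 13: 5 → hit
pos 14: 4 → fault, evict 9, frames [3, 5, 4]
pos 15: 9 → fault, evict 3, frames [5, 4, 9]
pos 16: 4 → hit
pos 17: 3 → fault, evict 5, frames [9, 4, 3]
pos 18: 5 → fault, evict 9, frames [4, 3, 5]
At position 18, page 9 is evicted.

9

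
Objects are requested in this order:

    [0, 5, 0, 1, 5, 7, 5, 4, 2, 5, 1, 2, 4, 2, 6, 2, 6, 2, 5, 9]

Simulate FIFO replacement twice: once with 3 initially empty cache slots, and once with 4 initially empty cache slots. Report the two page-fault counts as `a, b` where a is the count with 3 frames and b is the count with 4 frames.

13, 10

3 frames: F F . F . F . F F F F . F F F . . . F F → 13 faults.
4 frames: F F . F . F . F F F F . . . F . . . . F → 10 faults.
10 < 13: adding a frame reduced faults, as is typical.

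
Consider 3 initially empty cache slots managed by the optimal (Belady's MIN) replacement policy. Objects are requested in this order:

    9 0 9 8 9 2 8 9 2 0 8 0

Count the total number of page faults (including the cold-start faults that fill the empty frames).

5

9 -> miss, frames [9]
0 -> miss, frames [9, 0]
9 -> hit
8 -> miss, frames [9, 0, 8]
9 -> hit
2 -> miss, evict 0, frames [9, 8, 2]
8 -> hit
9 -> hit
2 -> hit
0 -> miss, evict 2, frames [9, 8, 0]
8 -> hit
0 -> hit
Page faults: 5.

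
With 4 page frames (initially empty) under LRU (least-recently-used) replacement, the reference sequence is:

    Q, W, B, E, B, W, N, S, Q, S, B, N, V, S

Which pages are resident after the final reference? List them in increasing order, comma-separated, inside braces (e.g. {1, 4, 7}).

{B, N, S, V}

Q → miss, frames (Q)
W → miss, frames (Q W)
B → miss, frames (Q W B)
E → miss, frames (Q W B E)
B → hit
W → hit
N → miss, evict Q, frames (E B W N)
S → miss, evict E, frames (B W N S)
Q → miss, evict B, frames (W N S Q)
S → hit
B → miss, evict W, frames (N Q S B)
N → hit
V → miss, evict Q, frames (S B N V)
S → hit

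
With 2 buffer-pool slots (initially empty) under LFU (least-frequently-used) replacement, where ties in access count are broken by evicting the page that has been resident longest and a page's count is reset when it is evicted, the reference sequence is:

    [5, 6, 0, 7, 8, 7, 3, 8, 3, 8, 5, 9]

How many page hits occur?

5 -> miss, frames [5]
6 -> miss, frames [5, 6]
0 -> miss, evict 5, frames [6, 0]
7 -> miss, evict 6, frames [0, 7]
8 -> miss, evict 0, frames [7, 8]
7 -> hit
3 -> miss, evict 8, frames [7, 3]
8 -> miss, evict 3, frames [7, 8]
3 -> miss, evict 8, frames [7, 3]
8 -> miss, evict 3, frames [7, 8]
5 -> miss, evict 8, frames [7, 5]
9 -> miss, evict 5, frames [7, 9]
Hits: 1.

1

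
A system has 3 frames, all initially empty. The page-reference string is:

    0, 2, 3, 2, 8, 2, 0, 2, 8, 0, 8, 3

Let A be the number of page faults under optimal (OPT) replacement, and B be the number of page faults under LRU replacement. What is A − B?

-1

Under OPT: F F F . F . . . . . . F → 5 faults.
Under LRU: F F F . F . F . . . . F → 6 faults.
A − B = 5 − 6 = -1.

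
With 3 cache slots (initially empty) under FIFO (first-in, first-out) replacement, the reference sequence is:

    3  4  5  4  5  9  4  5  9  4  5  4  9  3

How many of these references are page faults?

3 → miss, frames [3]
4 → miss, frames [3, 4]
5 → miss, frames [3, 4, 5]
4 → hit
5 → hit
9 → miss, evict 3, frames [4, 5, 9]
4 → hit
5 → hit
9 → hit
4 → hit
5 → hit
4 → hit
9 → hit
3 → miss, evict 4, frames [5, 9, 3]
Page faults: 5.

5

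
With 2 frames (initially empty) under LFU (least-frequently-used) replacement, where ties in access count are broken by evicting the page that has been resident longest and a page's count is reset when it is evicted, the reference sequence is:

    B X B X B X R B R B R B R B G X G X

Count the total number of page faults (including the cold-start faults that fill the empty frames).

B -> fault, frames (B)
X -> fault, frames (B X)
B -> hit
X -> hit
B -> hit
X -> hit
R -> fault, evict B, frames (X R)
B -> fault, evict R, frames (X B)
R -> fault, evict B, frames (X R)
B -> fault, evict R, frames (X B)
R -> fault, evict B, frames (X R)
B -> fault, evict R, frames (X B)
R -> fault, evict B, frames (X R)
B -> fault, evict R, frames (X B)
G -> fault, evict B, frames (X G)
X -> hit
G -> hit
X -> hit
Page faults: 11.

11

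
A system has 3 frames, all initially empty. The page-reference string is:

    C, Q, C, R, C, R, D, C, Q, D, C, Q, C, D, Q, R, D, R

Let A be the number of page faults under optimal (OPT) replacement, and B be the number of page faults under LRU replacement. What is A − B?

Under OPT: F F . F . . F . . . . . . . . F . . → 5 faults.
Under LRU: F F . F . . F . F . . . . . . F . . → 6 faults.
A − B = 5 − 6 = -1.

-1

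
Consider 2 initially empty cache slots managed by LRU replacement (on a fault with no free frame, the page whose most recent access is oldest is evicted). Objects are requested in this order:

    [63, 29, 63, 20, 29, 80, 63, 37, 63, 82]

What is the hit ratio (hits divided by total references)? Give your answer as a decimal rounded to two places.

0.20

63: miss, frames (63)
29: miss, frames (63 29)
63: hit
20: miss, evict 29, frames (63 20)
29: miss, evict 63, frames (20 29)
80: miss, evict 20, frames (29 80)
63: miss, evict 29, frames (80 63)
37: miss, evict 80, frames (63 37)
63: hit
82: miss, evict 37, frames (63 82)
Hits: 2 of 10 references → 2/10 = 0.2000.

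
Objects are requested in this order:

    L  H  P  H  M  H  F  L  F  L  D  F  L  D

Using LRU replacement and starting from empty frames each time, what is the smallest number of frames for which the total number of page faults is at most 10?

2

f=1: 14 faults
f=2: 10 faults
f=3: 7 faults
f=4: 7 faults
f=5: 6 faults
f=6: 6 faults
Smallest f with faults ≤ 10 is 2.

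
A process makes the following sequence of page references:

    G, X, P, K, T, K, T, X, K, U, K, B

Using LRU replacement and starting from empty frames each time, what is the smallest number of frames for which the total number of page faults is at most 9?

f=1: 12 faults
f=2: 9 faults
f=3: 8 faults
f=4: 7 faults
f=5: 7 faults
f=6: 7 faults
f=7: 7 faults
Smallest f with faults ≤ 9 is 2.

2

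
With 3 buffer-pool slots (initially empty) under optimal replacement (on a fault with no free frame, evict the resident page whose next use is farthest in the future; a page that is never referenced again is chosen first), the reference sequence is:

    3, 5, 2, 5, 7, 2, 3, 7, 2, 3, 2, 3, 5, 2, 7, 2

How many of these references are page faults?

5

3 → fault, frames {3}
5 → fault, frames {3,5}
2 → fault, frames {3,5,2}
5 → hit
7 → fault, evict 5, frames {3,2,7}
2 → hit
3 → hit
7 → hit
2 → hit
3 → hit
2 → hit
3 → hit
5 → fault, evict 3, frames {2,7,5}
2 → hit
7 → hit
2 → hit
Page faults: 5.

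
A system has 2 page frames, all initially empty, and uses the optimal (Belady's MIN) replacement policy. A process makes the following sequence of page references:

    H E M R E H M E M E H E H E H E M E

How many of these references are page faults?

8

H -> miss, frames (H)
E -> miss, frames (H E)
M -> miss, evict H, frames (E M)
R -> miss, evict M, frames (E R)
E -> hit
H -> miss, evict R, frames (E H)
M -> miss, evict H, frames (E M)
E -> hit
M -> hit
E -> hit
H -> miss, evict M, frames (E H)
E -> hit
H -> hit
E -> hit
H -> hit
E -> hit
M -> miss, evict H, frames (E M)
E -> hit
Page faults: 8.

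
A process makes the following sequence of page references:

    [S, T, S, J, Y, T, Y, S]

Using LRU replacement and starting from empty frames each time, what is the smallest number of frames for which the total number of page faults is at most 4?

4

f=1: 8 faults
f=2: 6 faults
f=3: 6 faults
f=4: 4 faults
Smallest f with faults ≤ 4 is 4.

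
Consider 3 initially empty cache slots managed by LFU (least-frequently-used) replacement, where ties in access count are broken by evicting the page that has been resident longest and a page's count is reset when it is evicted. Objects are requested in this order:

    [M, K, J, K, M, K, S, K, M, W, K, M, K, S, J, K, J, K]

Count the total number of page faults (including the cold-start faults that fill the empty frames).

7

M → fault, frames [M]
K → fault, frames [M, K]
J → fault, frames [M, K, J]
K → hit
M → hit
K → hit
S → fault, evict J, frames [M, K, S]
K → hit
M → hit
W → fault, evict S, frames [M, K, W]
K → hit
M → hit
K → hit
S → fault, evict W, frames [M, K, S]
J → fault, evict S, frames [M, K, J]
K → hit
J → hit
K → hit
Page faults: 7.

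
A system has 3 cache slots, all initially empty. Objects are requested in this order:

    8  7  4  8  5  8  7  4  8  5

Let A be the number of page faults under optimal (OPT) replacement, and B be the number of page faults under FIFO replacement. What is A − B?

-3

Under OPT: F F F . F . . F . . → 5 faults.
Under FIFO: F F F . F F F F . F → 8 faults.
A − B = 5 − 8 = -3.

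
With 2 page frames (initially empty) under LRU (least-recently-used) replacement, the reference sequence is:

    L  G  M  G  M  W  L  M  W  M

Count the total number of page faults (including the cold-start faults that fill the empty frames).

7

L → fault, frames (L)
G → fault, frames (L G)
M → fault, evict L, frames (G M)
G → hit
M → hit
W → fault, evict G, frames (M W)
L → fault, evict M, frames (W L)
M → fault, evict W, frames (L M)
W → fault, evict L, frames (M W)
M → hit
Page faults: 7.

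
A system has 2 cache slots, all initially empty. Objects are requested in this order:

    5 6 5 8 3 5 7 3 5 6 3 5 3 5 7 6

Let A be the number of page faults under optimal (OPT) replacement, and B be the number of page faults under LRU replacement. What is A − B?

Under OPT: F F . F F . F . F F . F . . F F → 10 faults.
Under LRU: F F . F F F F F F F F F . . F F → 13 faults.
A − B = 10 − 13 = -3.

-3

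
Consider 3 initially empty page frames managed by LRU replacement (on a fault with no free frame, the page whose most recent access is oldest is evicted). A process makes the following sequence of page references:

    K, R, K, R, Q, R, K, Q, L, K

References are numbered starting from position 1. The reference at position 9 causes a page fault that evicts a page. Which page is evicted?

R

pos 1: K → fault, frames (K)
pos 2: R → fault, frames (K R)
pos 3: K → hit
pos 4: R → hit
pos 5: Q → fault, frames (K R Q)
pos 6: R → hit
pos 7: K → hit
pos 8: Q → hit
pos 9: L → fault, evict R, frames (K Q L)
At position 9, page R is evicted.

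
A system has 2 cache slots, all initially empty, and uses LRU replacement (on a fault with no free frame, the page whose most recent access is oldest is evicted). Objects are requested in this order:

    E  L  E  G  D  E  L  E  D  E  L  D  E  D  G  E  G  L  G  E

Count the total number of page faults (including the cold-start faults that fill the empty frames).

14

E: miss, frames (E)
L: miss, frames (E L)
E: hit
G: miss, evict L, frames (E G)
D: miss, evict E, frames (G D)
E: miss, evict G, frames (D E)
L: miss, evict D, frames (E L)
E: hit
D: miss, evict L, frames (E D)
E: hit
L: miss, evict D, frames (E L)
D: miss, evict E, frames (L D)
E: miss, evict L, frames (D E)
D: hit
G: miss, evict E, frames (D G)
E: miss, evict D, frames (G E)
G: hit
L: miss, evict E, frames (G L)
G: hit
E: miss, evict L, frames (G E)
Page faults: 14.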